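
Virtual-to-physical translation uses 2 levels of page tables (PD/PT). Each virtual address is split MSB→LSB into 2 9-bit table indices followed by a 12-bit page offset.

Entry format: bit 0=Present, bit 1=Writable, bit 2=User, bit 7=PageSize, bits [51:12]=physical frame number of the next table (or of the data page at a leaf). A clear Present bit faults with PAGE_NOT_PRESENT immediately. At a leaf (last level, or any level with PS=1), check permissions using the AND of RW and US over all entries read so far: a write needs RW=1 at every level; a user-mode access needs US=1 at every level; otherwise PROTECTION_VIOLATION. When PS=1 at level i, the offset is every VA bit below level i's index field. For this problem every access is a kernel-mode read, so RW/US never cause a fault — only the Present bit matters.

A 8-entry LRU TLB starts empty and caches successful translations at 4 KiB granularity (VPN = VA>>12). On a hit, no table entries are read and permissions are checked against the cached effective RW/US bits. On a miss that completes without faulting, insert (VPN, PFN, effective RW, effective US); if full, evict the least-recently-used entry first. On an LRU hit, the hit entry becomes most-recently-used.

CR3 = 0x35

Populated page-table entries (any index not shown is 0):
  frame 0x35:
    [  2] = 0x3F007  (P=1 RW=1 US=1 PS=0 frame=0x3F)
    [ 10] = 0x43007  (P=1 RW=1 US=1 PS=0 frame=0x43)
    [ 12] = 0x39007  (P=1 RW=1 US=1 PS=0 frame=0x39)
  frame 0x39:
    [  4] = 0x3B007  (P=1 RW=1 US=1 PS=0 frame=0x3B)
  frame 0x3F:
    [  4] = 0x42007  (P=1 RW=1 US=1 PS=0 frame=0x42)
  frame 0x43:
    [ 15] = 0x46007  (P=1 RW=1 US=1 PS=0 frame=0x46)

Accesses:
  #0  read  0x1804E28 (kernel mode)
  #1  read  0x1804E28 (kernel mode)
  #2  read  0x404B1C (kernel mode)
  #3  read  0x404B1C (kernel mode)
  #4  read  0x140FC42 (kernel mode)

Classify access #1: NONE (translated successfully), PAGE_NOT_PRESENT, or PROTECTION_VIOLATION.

Walk each access:
#0 VA=0x1804E28 (r,kernel):
  [0] read 0x35 idx=12: raw=0x39007 flags P=1 W=1 U=1 S=0
  [1] read 0x39 idx=4: raw=0x3B007 flags P=1 W=1 U=1 S=0
  ✓ 0x3BE28  — 2 lookups
#1 VA=0x1804E28 (r,kernel):
  TLB hit vpn=0x1804 → PA=0x3BE28
#2 VA=0x404B1C (r,kernel):
  [0] read 0x35 idx=2: raw=0x3F007 flags P=1 W=1 U=1 S=0
  [1] read 0x3F idx=4: raw=0x42007 flags P=1 W=1 U=1 S=0
  ✓ 0x42B1C  — 2 lookups
#3 VA=0x404B1C (r,kernel):
  TLB hit vpn=0x404 → PA=0x42B1C
#4 VA=0x140FC42 (r,kernel):
  [0] read 0x35 idx=10: raw=0x43007 flags P=1 W=1 U=1 S=0
  [1] read 0x43 idx=15: raw=0x46007 flags P=1 W=1 U=1 S=0
  ✓ 0x46C42  — 2 lookups

Access #1 fault: NONE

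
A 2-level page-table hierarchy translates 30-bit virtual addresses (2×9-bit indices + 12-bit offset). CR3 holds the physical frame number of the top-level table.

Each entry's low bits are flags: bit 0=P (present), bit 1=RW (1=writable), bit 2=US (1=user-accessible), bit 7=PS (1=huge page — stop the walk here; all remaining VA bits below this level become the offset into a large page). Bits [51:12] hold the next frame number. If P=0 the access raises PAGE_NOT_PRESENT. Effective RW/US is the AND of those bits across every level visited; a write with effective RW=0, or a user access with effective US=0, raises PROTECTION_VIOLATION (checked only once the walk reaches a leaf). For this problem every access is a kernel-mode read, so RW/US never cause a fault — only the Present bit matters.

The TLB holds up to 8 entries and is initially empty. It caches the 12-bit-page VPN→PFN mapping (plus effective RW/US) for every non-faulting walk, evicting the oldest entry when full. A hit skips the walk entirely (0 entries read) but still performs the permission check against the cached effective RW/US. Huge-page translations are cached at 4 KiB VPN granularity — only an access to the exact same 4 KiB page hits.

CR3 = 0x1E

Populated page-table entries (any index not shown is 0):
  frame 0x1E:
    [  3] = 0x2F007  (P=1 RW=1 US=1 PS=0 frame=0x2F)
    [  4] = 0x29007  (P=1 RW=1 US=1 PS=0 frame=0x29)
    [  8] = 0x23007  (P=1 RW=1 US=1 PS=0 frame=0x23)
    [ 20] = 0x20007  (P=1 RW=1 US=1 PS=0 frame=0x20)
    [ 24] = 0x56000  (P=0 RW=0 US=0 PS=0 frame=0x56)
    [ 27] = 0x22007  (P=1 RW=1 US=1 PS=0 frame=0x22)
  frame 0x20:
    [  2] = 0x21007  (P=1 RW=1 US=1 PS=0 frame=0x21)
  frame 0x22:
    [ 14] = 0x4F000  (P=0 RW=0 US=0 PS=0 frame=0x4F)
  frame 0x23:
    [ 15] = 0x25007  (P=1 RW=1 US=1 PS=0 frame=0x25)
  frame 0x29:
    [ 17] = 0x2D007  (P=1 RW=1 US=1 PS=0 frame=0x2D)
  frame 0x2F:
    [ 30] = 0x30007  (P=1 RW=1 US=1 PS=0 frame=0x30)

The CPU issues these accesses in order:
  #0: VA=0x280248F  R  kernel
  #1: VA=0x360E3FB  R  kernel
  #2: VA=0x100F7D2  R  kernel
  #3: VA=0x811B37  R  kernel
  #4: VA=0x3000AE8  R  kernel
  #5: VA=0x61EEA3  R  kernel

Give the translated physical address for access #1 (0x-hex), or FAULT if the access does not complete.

Walk each access:
#0 VA=0x280248F (r,kernel):
  lvl0: tbl 0x1E, slot 20 ⇒ 0x20007 (P1/RW1/US1/PS0)
  lvl1: tbl 0x20, slot 2 ⇒ 0x21007 (P1/RW1/US1/PS0)
  → PA=0x2148F  (2 entries read)
#1 VA=0x360E3FB (r,kernel):
  lvl0: tbl 0x1E, slot 27 ⇒ 0x22007 (P1/RW1/US1/PS0)
  lvl1: tbl 0x22, slot 14 ⇒ 0x4F000 (P0/RW0/US0/PS0)
  ✗ PAGE_NOT_PRESENT  [2 reads]
#2 VA=0x100F7D2 (r,kernel):
  lvl0: tbl 0x1E, slot 8 ⇒ 0x23007 (P1/RW1/US1/PS0)
  lvl1: tbl 0x23, slot 15 ⇒ 0x25007 (P1/RW1/US1/PS0)
  → PA=0x257D2  (2 entries read)
#3 VA=0x811B37 (r,kernel):
  lvl0: tbl 0x1E, slot 4 ⇒ 0x29007 (P1/RW1/US1/PS0)
  lvl1: tbl 0x29, slot 17 ⇒ 0x2D007 (P1/RW1/US1/PS0)
  → PA=0x2DB37  (2 entries read)
#4 VA=0x3000AE8 (r,kernel):
  lvl0: tbl 0x1E, slot 24 ⇒ 0x56000 (P0/RW0/US0/PS0)
  ✗ PAGE_NOT_PRESENT  [1 reads]
#5 VA=0x61EEA3 (r,kernel):
  lvl0: tbl 0x1E, slot 3 ⇒ 0x2F007 (P1/RW1/US1/PS0)
  lvl1: tbl 0x2F, slot 30 ⇒ 0x30007 (P1/RW1/US1/PS0)
  → PA=0x30EA3  (2 entries read)

Access #1 PA: FAULT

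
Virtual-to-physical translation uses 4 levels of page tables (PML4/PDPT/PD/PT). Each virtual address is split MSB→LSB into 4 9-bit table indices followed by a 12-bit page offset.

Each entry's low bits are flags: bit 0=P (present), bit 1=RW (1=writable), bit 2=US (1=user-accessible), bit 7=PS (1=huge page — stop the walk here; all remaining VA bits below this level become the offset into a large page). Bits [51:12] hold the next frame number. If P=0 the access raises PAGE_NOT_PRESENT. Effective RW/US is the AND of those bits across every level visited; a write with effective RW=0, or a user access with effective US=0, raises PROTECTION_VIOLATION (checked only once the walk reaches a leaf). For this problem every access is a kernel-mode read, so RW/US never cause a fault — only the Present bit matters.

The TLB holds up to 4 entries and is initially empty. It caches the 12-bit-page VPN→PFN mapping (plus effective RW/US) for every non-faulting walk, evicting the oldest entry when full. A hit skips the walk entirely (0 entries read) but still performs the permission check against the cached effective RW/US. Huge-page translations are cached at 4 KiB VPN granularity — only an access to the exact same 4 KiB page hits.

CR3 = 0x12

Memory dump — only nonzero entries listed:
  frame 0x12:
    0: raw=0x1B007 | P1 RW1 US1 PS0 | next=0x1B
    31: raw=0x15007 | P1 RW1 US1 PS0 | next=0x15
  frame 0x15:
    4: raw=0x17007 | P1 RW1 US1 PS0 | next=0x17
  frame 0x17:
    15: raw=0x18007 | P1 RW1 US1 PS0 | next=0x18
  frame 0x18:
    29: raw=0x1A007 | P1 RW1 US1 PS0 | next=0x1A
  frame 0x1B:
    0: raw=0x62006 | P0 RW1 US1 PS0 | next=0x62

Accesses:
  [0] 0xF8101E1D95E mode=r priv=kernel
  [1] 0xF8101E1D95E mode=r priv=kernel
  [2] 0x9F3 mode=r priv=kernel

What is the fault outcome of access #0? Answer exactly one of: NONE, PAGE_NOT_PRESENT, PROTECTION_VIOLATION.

Walk each access:
#0 VA=0xF8101E1D95E (r,kernel):
  L0 @0x12[31] → 0x15007  P=1,RW=1,US=1,PS=0
  L1 @0x15[4] → 0x17007  P=1,RW=1,US=1,PS=0
  L2 @0x17[15] → 0x18007  P=1,RW=1,US=1,PS=0
  L3 @0x18[29] → 0x1A007  P=1,RW=1,US=1,PS=0
  ✓ 0x1A95E  — 4 lookups
#1 VA=0xF8101E1D95E (r,kernel):
  TLB hit vpn=0xF8101E1D → PA=0x1A95E
#2 VA=0x9F3 (r,kernel):
  L0 @0x12[0] → 0x1B007  P=1,RW=1,US=1,PS=0
  L1 @0x1B[0] → 0x62006  P=0,RW=1,US=1,PS=0
  ✗ PAGE_NOT_PRESENT  [2 reads]

Access #0 fault: NONE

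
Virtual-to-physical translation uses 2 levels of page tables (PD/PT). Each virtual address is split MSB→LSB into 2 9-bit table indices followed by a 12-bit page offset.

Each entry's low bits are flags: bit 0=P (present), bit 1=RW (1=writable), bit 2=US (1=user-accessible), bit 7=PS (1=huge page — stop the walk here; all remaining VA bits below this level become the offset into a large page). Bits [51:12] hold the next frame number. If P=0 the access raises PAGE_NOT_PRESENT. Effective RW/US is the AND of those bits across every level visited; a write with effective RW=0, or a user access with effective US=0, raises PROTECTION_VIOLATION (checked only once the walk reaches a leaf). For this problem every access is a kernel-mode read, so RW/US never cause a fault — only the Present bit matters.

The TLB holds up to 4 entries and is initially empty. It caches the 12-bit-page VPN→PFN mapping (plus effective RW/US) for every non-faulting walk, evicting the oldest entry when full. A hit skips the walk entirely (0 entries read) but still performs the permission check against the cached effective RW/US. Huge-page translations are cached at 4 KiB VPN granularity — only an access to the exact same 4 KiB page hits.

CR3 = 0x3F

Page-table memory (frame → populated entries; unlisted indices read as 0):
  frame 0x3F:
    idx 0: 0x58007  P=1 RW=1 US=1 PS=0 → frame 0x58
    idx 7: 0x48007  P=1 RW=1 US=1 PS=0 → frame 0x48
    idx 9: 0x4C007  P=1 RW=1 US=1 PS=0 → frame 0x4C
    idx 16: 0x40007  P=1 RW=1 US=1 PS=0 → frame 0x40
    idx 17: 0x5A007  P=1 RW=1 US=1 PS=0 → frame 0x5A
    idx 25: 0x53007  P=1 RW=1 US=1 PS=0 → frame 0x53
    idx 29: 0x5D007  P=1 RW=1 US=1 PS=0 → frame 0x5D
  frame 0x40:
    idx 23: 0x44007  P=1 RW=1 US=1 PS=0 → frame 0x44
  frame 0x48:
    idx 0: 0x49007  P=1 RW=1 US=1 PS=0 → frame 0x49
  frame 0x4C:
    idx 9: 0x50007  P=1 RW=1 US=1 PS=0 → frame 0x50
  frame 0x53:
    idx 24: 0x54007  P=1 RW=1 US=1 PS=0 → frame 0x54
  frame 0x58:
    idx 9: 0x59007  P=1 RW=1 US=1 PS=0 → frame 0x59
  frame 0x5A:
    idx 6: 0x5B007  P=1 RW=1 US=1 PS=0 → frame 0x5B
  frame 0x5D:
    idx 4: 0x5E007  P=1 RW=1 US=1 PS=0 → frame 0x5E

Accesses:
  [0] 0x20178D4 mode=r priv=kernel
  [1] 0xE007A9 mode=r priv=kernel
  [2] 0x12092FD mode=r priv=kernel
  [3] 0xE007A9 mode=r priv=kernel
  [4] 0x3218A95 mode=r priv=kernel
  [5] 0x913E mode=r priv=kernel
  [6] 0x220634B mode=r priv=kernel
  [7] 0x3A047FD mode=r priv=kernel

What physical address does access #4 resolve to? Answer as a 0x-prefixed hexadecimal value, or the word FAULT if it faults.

Trace:
#0 VA=0x20178D4 (r,kernel):
  L0 @0x3F[16] → 0x40007  P=1,RW=1,US=1,PS=0
  L1 @0x40[23] → 0x44007  P=1,RW=1,US=1,PS=0
  ⇒ phys 0x448D4  [2 reads]
#1 VA=0xE007A9 (r,kernel):
  L0 @0x3F[7] → 0x48007  P=1,RW=1,US=1,PS=0
  L1 @0x48[0] → 0x49007  P=1,RW=1,US=1,PS=0
  ⇒ phys 0x497A9  [2 reads]
#2 VA=0x12092FD (r,kernel):
  L0 @0x3F[9] → 0x4C007  P=1,RW=1,US=1,PS=0
  L1 @0x4C[9] → 0x50007  P=1,RW=1,US=1,PS=0
  ⇒ phys 0x502FD  [2 reads]
#3 VA=0xE007A9 (r,kernel):
  TLB hit vpn=0xE00 → PA=0x497A9
#4 VA=0x3218A95 (r,kernel):
  L0 @0x3F[25] → 0x53007  P=1,RW=1,US=1,PS=0
  L1 @0x53[24] → 0x54007  P=1,RW=1,US=1,PS=0
  ⇒ phys 0x54A95  [2 reads]
#5 VA=0x913E (r,kernel):
  L0 @0x3F[0] → 0x58007  P=1,RW=1,US=1,PS=0
  L1 @0x58[9] → 0x59007  P=1,RW=1,US=1,PS=0
  ⇒ phys 0x5913E  [2 reads]
#6 VA=0x220634B (r,kernel):
  L0 @0x3F[17] → 0x5A007  P=1,RW=1,US=1,PS=0
  L1 @0x5A[6] → 0x5B007  P=1,RW=1,US=1,PS=0
  ⇒ phys 0x5B34B  [2 reads]
#7 VA=0x3A047FD (r,kernel):
  L0 @0x3F[29] → 0x5D007  P=1,RW=1,US=1,PS=0
  L1 @0x5D[4] → 0x5E007  P=1,RW=1,US=1,PS=0
  ⇒ phys 0x5E7FD  [2 reads]

Access #4 PA: 0x54A95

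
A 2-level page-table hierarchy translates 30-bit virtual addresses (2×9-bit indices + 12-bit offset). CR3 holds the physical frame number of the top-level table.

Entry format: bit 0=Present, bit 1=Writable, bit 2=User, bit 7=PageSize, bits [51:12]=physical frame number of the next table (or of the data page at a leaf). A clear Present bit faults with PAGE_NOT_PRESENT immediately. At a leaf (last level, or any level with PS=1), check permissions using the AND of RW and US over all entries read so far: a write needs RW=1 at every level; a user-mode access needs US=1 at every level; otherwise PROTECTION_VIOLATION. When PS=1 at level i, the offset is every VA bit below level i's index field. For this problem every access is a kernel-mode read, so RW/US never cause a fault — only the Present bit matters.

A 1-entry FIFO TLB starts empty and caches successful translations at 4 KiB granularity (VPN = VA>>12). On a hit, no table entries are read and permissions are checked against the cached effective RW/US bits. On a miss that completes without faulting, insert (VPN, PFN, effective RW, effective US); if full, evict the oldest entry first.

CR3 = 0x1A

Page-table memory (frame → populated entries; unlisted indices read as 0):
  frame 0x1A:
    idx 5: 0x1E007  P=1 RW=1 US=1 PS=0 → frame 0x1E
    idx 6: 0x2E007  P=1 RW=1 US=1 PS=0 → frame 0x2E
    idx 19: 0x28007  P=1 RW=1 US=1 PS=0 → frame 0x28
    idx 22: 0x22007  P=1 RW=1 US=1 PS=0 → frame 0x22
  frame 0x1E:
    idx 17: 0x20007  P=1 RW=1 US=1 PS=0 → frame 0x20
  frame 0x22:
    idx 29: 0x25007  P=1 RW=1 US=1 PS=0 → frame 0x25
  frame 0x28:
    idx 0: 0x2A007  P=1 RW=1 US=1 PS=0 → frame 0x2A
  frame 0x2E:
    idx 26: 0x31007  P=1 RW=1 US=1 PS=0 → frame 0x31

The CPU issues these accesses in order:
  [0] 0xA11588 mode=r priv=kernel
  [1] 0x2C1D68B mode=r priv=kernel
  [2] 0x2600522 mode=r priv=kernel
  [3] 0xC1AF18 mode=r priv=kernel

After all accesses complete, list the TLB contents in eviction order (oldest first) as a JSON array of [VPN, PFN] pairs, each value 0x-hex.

Walk each access:
#0 VA=0xA11588 (r,kernel):
  L0: frame=0x1A idx=5 entry=0x1E007 [P=1 RW=1 US=1 PS=0]
  L1: frame=0x1E idx=17 entry=0x20007 [P=1 RW=1 US=1 PS=0]
  ⇒ phys 0x20588  [2 reads]
#1 VA=0x2C1D68B (r,kernel):
  L0: frame=0x1A idx=22 entry=0x22007 [P=1 RW=1 US=1 PS=0]
  L1: frame=0x22 idx=29 entry=0x25007 [P=1 RW=1 US=1 PS=0]
  ⇒ phys 0x2568B  [2 reads]
#2 VA=0x2600522 (r,kernel):
  L0: frame=0x1A idx=19 entry=0x28007 [P=1 RW=1 US=1 PS=0]
  L1: frame=0x28 idx=0 entry=0x2A007 [P=1 RW=1 US=1 PS=0]
  ⇒ phys 0x2A522  [2 reads]
#3 VA=0xC1AF18 (r,kernel):
  L0: frame=0x1A idx=6 entry=0x2E007 [P=1 RW=1 US=1 PS=0]
  L1: frame=0x2E idx=26 entry=0x31007 [P=1 RW=1 US=1 PS=0]
  ⇒ phys 0x31F18  [2 reads]

TLB: [["0xC1A", "0x31"]]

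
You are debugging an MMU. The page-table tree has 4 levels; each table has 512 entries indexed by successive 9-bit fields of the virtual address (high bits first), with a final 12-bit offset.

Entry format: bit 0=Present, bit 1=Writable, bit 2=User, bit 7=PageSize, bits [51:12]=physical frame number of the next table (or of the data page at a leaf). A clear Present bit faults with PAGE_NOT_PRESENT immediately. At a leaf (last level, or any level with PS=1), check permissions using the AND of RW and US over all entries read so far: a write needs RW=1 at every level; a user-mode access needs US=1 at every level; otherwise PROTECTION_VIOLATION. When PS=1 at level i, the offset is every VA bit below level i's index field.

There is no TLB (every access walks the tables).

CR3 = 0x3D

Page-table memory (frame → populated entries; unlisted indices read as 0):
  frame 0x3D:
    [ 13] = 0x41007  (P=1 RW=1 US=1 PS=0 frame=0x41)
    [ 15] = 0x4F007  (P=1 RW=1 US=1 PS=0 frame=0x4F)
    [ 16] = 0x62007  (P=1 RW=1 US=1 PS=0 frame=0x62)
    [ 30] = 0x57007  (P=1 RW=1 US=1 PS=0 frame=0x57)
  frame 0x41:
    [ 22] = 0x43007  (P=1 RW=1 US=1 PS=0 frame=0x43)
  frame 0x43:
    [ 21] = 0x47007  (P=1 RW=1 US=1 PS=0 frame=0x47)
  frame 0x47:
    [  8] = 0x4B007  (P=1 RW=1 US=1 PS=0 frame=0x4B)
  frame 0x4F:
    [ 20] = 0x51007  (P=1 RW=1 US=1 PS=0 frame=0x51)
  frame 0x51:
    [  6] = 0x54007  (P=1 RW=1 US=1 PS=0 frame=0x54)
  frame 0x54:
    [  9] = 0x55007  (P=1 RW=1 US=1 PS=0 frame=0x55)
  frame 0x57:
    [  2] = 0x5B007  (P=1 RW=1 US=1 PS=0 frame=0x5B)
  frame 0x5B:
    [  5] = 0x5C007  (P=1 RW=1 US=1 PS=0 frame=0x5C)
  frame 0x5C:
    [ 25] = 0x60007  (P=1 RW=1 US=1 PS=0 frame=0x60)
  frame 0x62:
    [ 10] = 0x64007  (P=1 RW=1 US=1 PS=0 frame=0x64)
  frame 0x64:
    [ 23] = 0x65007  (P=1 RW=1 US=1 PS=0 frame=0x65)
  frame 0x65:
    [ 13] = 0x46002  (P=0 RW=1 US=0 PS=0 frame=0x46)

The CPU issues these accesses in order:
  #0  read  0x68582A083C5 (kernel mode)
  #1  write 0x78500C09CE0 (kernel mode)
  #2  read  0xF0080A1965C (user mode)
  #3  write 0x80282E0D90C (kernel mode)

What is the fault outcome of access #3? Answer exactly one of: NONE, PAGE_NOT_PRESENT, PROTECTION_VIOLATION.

Walk each access:
#0 VA=0x68582A083C5 (r,kernel):
  lvl0: tbl 0x3D, slot 13 ⇒ 0x41007 (P1/RW1/US1/PS0)
  lvl1: tbl 0x41, slot 22 ⇒ 0x43007 (P1/RW1/US1/PS0)
  lvl2: tbl 0x43, slot 21 ⇒ 0x47007 (P1/RW1/US1/PS0)
  lvl3: tbl 0x47, slot 8 ⇒ 0x4B007 (P1/RW1/US1/PS0)
  → PA=0x4B3C5  (4 entries read)
#1 VA=0x78500C09CE0 (w,kernel):
  lvl0: tbl 0x3D, slot 15 ⇒ 0x4F007 (P1/RW1/US1/PS0)
  lvl1: tbl 0x4F, slot 20 ⇒ 0x51007 (P1/RW1/US1/PS0)
  lvl2: tbl 0x51, slot 6 ⇒ 0x54007 (P1/RW1/US1/PS0)
  lvl3: tbl 0x54, slot 9 ⇒ 0x55007 (P1/RW1/US1/PS0)
  → PA=0x55CE0  (4 entries read)
#2 VA=0xF0080A1965C (r,user):
  lvl0: tbl 0x3D, slot 30 ⇒ 0x57007 (P1/RW1/US1/PS0)
  lvl1: tbl 0x57, slot 2 ⇒ 0x5B007 (P1/RW1/US1/PS0)
  lvl2: tbl 0x5B, slot 5 ⇒ 0x5C007 (P1/RW1/US1/PS0)
  lvl3: tbl 0x5C, slot 25 ⇒ 0x60007 (P1/RW1/US1/PS0)
  → PA=0x6065C  (4 entries read)
#3 VA=0x80282E0D90C (w,kernel):
  lvl0: tbl 0x3D, slot 16 ⇒ 0x62007 (P1/RW1/US1/PS0)
  lvl1: tbl 0x62, slot 10 ⇒ 0x64007 (P1/RW1/US1/PS0)
  lvl2: tbl 0x64, slot 23 ⇒ 0x65007 (P1/RW1/US1/PS0)
  lvl3: tbl 0x65, slot 13 ⇒ 0x46002 (P0/RW1/US0/PS0)
  → PAGE_NOT_PRESENT  (4 entries read)

Access #3 fault: PAGE_NOT_PRESENT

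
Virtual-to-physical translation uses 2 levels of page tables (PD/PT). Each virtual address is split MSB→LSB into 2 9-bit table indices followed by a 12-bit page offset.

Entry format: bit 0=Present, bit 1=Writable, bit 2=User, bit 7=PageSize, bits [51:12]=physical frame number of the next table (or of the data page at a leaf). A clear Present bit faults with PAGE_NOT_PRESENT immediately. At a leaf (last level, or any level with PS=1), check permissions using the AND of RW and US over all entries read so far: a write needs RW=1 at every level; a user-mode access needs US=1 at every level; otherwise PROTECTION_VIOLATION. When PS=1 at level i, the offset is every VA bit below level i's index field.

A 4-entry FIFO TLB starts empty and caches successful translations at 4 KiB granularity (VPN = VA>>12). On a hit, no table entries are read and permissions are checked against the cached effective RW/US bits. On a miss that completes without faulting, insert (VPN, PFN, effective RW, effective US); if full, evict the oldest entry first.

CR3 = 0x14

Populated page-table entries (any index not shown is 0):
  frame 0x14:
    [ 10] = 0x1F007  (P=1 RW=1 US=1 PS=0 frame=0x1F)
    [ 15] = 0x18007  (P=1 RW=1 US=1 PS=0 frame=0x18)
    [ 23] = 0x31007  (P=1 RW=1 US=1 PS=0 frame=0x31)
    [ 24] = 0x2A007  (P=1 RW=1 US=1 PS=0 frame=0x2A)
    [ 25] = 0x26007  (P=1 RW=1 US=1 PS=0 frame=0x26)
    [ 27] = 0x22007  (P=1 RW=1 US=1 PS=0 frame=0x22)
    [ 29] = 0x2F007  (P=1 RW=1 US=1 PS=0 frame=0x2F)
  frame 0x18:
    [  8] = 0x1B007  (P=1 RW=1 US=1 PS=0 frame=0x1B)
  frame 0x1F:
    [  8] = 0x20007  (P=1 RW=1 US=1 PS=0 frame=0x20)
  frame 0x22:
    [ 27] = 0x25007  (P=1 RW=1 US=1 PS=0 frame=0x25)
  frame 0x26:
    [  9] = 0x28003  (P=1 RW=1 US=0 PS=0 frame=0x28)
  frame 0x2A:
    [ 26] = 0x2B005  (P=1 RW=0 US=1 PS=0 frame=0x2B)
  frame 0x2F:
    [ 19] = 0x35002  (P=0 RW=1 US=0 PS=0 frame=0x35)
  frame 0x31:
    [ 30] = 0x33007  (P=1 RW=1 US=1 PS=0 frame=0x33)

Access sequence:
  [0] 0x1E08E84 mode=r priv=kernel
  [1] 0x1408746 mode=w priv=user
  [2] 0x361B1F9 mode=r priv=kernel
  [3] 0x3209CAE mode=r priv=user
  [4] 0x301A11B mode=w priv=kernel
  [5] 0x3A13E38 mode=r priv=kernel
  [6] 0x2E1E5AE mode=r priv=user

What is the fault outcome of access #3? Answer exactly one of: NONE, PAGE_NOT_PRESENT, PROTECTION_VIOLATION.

Walk each access:
#0 VA=0x1E08E84 (r,kernel):
  L0: frame=0x14 idx=15 entry=0x18007 [P=1 RW=1 US=1 PS=0]
  L1: frame=0x18 idx=8 entry=0x1B007 [P=1 RW=1 US=1 PS=0]
  ✓ 0x1BE84  — 2 lookups
#1 VA=0x1408746 (w,user):
  L0: frame=0x14 idx=10 entry=0x1F007 [P=1 RW=1 US=1 PS=0]
  L1: frame=0x1F idx=8 entry=0x20007 [P=1 RW=1 US=1 PS=0]
  ✓ 0x20746  — 2 lookups
#2 VA=0x361B1F9 (r,kernel):
  L0: frame=0x14 idx=27 entry=0x22007 [P=1 RW=1 US=1 PS=0]
  L1: frame=0x22 idx=27 entry=0x25007 [P=1 RW=1 US=1 PS=0]
  ✓ 0x251F9  — 2 lookups
#3 VA=0x3209CAE (r,user):
  L0: frame=0x14 idx=25 entry=0x26007 [P=1 RW=1 US=1 PS=0]
  L1: frame=0x26 idx=9 entry=0x28003 [P=1 RW=1 US=0 PS=0]
  ✗ PROTECTION_VIOLATION  [2 reads]
#4 VA=0x301A11B (w,kernel):
  L0: frame=0x14 idx=24 entry=0x2A007 [P=1 RW=1 US=1 PS=0]
  L1: frame=0x2A idx=26 entry=0x2B005 [P=1 RW=0 US=1 PS=0]
  ✗ PROTECTION_VIOLATION  [2 reads]
#5 VA=0x3A13E38 (r,kernel):
  L0: frame=0x14 idx=29 entry=0x2F007 [P=1 RW=1 US=1 PS=0]
  L1: frame=0x2F idx=19 entry=0x35002 [P=0 RW=1 US=0 PS=0]
  ✗ PAGE_NOT_PRESENT  [2 reads]
#6 VA=0x2E1E5AE (r,user):
  L0: frame=0x14 idx=23 entry=0x31007 [P=1 RW=1 US=1 PS=0]
  L1: frame=0x31 idx=30 entry=0x33007 [P=1 RW=1 US=1 PS=0]
  ✓ 0x335AE  — 2 lookups

Access #3 fault: PROTECTION_VIOLATION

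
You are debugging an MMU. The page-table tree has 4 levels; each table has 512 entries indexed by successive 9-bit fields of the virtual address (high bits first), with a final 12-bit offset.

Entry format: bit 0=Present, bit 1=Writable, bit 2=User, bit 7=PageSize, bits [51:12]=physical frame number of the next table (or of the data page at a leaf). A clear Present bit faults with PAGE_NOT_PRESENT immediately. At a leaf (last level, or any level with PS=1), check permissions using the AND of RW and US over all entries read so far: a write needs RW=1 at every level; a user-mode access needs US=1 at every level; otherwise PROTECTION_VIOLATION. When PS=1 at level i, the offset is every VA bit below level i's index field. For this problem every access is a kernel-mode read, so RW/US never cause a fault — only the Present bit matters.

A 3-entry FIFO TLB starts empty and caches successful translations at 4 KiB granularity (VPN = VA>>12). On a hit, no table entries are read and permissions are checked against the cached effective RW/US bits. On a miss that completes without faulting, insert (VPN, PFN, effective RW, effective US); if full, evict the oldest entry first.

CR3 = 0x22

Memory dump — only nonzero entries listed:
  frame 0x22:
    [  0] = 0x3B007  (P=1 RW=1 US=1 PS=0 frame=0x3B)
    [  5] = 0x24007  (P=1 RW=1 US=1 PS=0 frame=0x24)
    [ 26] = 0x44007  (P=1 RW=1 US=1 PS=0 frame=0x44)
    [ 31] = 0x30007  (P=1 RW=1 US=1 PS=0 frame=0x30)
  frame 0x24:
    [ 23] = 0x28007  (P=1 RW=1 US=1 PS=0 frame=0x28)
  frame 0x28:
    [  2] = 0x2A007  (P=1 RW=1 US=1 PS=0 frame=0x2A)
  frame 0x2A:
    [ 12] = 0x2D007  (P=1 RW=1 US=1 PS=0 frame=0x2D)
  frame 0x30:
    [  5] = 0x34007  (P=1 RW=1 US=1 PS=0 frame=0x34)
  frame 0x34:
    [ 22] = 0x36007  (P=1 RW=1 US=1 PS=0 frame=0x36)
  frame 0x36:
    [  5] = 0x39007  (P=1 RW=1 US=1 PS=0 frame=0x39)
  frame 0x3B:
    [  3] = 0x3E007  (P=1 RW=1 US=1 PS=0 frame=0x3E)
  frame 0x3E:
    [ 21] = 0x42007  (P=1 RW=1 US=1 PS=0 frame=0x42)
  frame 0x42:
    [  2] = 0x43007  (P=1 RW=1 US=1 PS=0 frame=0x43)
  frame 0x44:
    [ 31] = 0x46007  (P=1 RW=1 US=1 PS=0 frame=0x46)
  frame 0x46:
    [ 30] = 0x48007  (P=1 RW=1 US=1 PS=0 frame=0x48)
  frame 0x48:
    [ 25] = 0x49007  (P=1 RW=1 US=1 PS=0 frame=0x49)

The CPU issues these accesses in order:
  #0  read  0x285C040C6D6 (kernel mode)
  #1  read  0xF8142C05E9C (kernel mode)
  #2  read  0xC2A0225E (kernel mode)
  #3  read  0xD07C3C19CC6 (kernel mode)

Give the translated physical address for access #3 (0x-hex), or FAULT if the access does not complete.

Per-access translation:
#0 VA=0x285C040C6D6 (r,kernel):
  lvl0: tbl 0x22, slot 5 ⇒ 0x24007 (P1/RW1/US1/PS0)
  lvl1: tbl 0x24, slot 23 ⇒ 0x28007 (P1/RW1/US1/PS0)
  lvl2: tbl 0x28, slot 2 ⇒ 0x2A007 (P1/RW1/US1/PS0)
  lvl3: tbl 0x2A, slot 12 ⇒ 0x2D007 (P1/RW1/US1/PS0)
  ✓ 0x2D6D6  — 4 lookups
#1 VA=0xF8142C05E9C (r,kernel):
  lvl0: tbl 0x22, slot 31 ⇒ 0x30007 (P1/RW1/US1/PS0)
  lvl1: tbl 0x30, slot 5 ⇒ 0x34007 (P1/RW1/US1/PS0)
  lvl2: tbl 0x34, slot 22 ⇒ 0x36007 (P1/RW1/US1/PS0)
  lvl3: tbl 0x36, slot 5 ⇒ 0x39007 (P1/RW1/US1/PS0)
  ✓ 0x39E9C  — 4 lookups
#2 VA=0xC2A0225E (r,kernel):
  lvl0: tbl 0x22, slot 0 ⇒ 0x3B007 (P1/RW1/US1/PS0)
  lvl1: tbl 0x3B, slot 3 ⇒ 0x3E007 (P1/RW1/US1/PS0)
  lvl2: tbl 0x3E, slot 21 ⇒ 0x42007 (P1/RW1/US1/PS0)
  lvl3: tbl 0x42, slot 2 ⇒ 0x43007 (P1/RW1/US1/PS0)
  ✓ 0x4325E  — 4 lookups
#3 VA=0xD07C3C19CC6 (r,kernel):
  lvl0: tbl 0x22, slot 26 ⇒ 0x44007 (P1/RW1/US1/PS0)
  lvl1: tbl 0x44, slot 31 ⇒ 0x46007 (P1/RW1/US1/PS0)
  lvl2: tbl 0x46, slot 30 ⇒ 0x48007 (P1/RW1/US1/PS0)
  lvl3: tbl 0x48, slot 25 ⇒ 0x49007 (P1/RW1/US1/PS0)
  ✓ 0x49CC6  — 4 lookups

Access #3 PA: 0x49CC6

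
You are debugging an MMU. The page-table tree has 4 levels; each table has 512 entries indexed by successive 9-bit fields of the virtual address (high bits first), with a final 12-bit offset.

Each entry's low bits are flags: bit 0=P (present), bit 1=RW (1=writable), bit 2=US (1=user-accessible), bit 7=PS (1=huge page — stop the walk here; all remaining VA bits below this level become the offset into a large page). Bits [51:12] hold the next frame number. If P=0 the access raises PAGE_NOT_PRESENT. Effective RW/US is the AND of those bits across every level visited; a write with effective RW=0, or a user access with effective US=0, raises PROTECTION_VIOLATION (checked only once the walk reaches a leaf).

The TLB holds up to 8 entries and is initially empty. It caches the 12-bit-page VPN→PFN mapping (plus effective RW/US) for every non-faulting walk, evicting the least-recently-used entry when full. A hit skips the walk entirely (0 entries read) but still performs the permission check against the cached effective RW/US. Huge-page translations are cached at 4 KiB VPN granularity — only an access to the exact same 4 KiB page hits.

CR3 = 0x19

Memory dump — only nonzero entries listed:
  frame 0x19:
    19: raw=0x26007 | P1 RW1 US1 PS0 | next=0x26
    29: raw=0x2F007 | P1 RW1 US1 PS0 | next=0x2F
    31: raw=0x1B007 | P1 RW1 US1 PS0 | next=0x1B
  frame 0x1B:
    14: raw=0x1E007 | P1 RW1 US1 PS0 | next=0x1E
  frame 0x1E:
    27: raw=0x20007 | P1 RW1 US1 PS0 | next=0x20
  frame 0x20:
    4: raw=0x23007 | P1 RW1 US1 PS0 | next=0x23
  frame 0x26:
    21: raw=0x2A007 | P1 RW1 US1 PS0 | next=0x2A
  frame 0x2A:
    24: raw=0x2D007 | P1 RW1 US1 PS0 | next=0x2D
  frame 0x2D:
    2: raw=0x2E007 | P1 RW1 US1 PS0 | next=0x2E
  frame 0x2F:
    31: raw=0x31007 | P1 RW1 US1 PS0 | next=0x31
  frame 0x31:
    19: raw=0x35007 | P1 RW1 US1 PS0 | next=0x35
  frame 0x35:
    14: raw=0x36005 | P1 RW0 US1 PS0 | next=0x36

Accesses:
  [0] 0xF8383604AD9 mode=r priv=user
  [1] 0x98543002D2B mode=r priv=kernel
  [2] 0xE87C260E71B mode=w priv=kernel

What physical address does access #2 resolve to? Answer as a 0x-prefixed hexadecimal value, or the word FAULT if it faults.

Walk each access:
#0 VA=0xF8383604AD9 (r,user):
  [0] read 0x19 idx=31: raw=0x1B007 flags P=1 W=1 U=1 S=0
  [1] read 0x1B idx=14: raw=0x1E007 flags P=1 W=1 U=1 S=0
  [2] read 0x1E idx=27: raw=0x20007 flags P=1 W=1 U=1 S=0
  [3] read 0x20 idx=4: raw=0x23007 flags P=1 W=1 U=1 S=0
  → PA=0x23AD9  (4 entries read)
#1 VA=0x98543002D2B (r,kernel):
  [0] read 0x19 idx=19: raw=0x26007 flags P=1 W=1 U=1 S=0
  [1] read 0x26 idx=21: raw=0x2A007 flags P=1 W=1 U=1 S=0
  [2] read 0x2A idx=24: raw=0x2D007 flags P=1 W=1 U=1 S=0
  [3] read 0x2D idx=2: raw=0x2E007 flags P=1 W=1 U=1 S=0
  → PA=0x2ED2B  (4 entries read)
#2 VA=0xE87C260E71B (w,kernel):
  [0] read 0x19 idx=29: raw=0x2F007 flags P=1 W=1 U=1 S=0
  [1] read 0x2F idx=31: raw=0x31007 flags P=1 W=1 U=1 S=0
  [2] read 0x31 idx=19: raw=0x35007 flags P=1 W=1 U=1 S=0
  [3] read 0x35 idx=14: raw=0x36005 flags P=1 W=0 U=1 S=0
  ⇒ fault: PROTECTION_VIOLATION  — 4 lookups

Access #2 PA: FAULT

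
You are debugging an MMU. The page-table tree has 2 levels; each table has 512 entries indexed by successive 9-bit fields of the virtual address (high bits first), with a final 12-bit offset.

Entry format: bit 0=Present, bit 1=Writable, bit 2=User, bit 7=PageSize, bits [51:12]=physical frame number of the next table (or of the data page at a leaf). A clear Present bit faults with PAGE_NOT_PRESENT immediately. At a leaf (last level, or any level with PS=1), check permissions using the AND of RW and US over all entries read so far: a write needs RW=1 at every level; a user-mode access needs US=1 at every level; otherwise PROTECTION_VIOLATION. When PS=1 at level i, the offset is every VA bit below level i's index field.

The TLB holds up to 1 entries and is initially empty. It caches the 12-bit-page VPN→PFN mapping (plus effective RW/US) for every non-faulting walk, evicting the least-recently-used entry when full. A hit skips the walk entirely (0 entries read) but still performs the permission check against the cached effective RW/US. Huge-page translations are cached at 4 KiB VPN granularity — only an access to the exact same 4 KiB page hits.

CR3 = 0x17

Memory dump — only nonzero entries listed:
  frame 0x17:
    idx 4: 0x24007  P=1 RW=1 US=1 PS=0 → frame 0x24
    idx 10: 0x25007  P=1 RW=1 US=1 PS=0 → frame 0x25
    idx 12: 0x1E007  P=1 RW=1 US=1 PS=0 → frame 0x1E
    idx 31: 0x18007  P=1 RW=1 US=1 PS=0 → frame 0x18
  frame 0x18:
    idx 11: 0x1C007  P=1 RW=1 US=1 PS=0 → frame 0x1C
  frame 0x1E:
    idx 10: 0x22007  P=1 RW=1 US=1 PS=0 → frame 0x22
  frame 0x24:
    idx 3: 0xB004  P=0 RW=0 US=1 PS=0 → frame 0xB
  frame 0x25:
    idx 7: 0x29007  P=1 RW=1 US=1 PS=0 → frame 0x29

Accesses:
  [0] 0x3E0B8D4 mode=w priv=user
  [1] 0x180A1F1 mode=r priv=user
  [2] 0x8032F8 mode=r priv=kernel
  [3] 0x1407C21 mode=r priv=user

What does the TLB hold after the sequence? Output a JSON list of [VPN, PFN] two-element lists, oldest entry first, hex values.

Walk each access:
#0 VA=0x3E0B8D4 (w,user):
  [0] read 0x17 idx=31: raw=0x18007 flags P=1 W=1 U=1 S=0
  [1] read 0x18 idx=11: raw=0x1C007 flags P=1 W=1 U=1 S=0
  ✓ 0x1C8D4  — 2 lookups
#1 VA=0x180A1F1 (r,user):
  [0] read 0x17 idx=12: raw=0x1E007 flags P=1 W=1 U=1 S=0
  [1] read 0x1E idx=10: raw=0x22007 flags P=1 W=1 U=1 S=0
  ✓ 0x221F1  — 2 lookups
#2 VA=0x8032F8 (r,kernel):
  [0] read 0x17 idx=4: raw=0x24007 flags P=1 W=1 U=1 S=0
  [1] read 0x24 idx=3: raw=0xB004 flags P=0 W=0 U=1 S=0
  ⇒ fault: PAGE_NOT_PRESENT  — 2 lookups
#3 VA=0x1407C21 (r,user):
  [0] read 0x17 idx=10: raw=0x25007 flags P=1 W=1 U=1 S=0
  [1] read 0x25 idx=7: raw=0x29007 flags P=1 W=1 U=1 S=0
  ✓ 0x29C21  — 2 lookups

TLB: [["0x1407", "0x29"]]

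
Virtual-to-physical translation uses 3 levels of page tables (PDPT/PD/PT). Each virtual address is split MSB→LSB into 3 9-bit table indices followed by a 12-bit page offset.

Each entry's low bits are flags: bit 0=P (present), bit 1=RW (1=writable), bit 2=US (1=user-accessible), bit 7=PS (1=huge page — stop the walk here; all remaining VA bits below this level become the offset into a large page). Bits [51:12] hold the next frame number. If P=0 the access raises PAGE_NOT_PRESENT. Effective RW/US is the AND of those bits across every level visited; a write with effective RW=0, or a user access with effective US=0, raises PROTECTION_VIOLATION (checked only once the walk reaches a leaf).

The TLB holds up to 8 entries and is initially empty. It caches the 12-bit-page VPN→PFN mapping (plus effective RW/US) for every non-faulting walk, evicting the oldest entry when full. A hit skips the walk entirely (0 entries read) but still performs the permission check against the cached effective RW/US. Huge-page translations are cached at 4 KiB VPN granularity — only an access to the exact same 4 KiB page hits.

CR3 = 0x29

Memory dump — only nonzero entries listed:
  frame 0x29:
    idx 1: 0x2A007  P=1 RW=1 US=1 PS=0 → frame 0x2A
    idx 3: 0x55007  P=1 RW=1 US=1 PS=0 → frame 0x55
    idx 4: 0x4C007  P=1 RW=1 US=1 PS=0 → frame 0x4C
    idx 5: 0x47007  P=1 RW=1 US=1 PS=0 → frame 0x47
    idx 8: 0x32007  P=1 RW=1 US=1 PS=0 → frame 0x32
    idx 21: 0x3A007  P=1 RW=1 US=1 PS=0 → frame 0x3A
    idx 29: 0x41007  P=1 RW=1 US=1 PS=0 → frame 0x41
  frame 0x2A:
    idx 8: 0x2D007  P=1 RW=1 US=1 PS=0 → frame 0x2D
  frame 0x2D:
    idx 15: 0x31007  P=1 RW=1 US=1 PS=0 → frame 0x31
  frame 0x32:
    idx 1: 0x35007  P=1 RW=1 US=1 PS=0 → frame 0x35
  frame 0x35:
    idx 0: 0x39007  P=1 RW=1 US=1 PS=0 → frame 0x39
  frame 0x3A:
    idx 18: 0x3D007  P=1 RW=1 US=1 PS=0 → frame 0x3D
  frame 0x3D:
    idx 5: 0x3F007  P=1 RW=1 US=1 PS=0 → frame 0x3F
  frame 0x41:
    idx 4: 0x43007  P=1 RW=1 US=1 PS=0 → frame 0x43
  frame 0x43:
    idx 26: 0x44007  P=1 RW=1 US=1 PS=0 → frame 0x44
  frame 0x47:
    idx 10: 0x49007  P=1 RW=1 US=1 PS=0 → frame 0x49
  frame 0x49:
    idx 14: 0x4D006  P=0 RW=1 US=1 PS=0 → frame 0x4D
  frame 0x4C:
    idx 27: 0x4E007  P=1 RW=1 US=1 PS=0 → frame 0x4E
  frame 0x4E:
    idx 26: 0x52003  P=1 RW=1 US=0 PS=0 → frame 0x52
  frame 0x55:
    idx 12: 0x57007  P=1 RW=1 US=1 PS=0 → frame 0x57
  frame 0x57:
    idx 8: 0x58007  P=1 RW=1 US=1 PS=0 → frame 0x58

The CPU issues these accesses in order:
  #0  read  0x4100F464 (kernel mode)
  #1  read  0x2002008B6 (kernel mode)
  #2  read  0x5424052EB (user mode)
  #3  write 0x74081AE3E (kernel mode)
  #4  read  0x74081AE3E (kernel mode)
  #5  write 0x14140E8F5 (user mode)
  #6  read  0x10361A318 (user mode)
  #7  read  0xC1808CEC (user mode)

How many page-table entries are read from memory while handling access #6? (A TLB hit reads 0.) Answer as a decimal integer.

Per-access translation:
#0 VA=0x4100F464 (r,kernel):
  lvl0: tbl 0x29, slot 1 ⇒ 0x2A007 (P1/RW1/US1/PS0)
  lvl1: tbl 0x2A, slot 8 ⇒ 0x2D007 (P1/RW1/US1/PS0)
  lvl2: tbl 0x2D, slot 15 ⇒ 0x31007 (P1/RW1/US1/PS0)
  → PA=0x31464  (3 entries read)
#1 VA=0x2002008B6 (r,kernel):
  lvl0: tbl 0x29, slot 8 ⇒ 0x32007 (P1/RW1/US1/PS0)
  lvl1: tbl 0x32, slot 1 ⇒ 0x35007 (P1/RW1/US1/PS0)
  lvl2: tbl 0x35, slot 0 ⇒ 0x39007 (P1/RW1/US1/PS0)
  → PA=0x398B6  (3 entries read)
#2 VA=0x5424052EB (r,user):
  lvl0: tbl 0x29, slot 21 ⇒ 0x3A007 (P1/RW1/US1/PS0)
  lvl1: tbl 0x3A, slot 18 ⇒ 0x3D007 (P1/RW1/US1/PS0)
  lvl2: tbl 0x3D, slot 5 ⇒ 0x3F007 (P1/RW1/US1/PS0)
  → PA=0x3F2EB  (3 entries read)
#3 VA=0x74081AE3E (w,kernel):
  lvl0: tbl 0x29, slot 29 ⇒ 0x41007 (P1/RW1/US1/PS0)
  lvl1: tbl 0x41, slot 4 ⇒ 0x43007 (P1/RW1/US1/PS0)
  lvl2: tbl 0x43, slot 26 ⇒ 0x44007 (P1/RW1/US1/PS0)
  → PA=0x44E3E  (3 entries read)
#4 VA=0x74081AE3E (r,kernel):
  TLB hit vpn=0x74081A → PA=0x44E3E
#5 VA=0x14140E8F5 (w,user):
  lvl0: tbl 0x29, slot 5 ⇒ 0x47007 (P1/RW1/US1/PS0)
  lvl1: tbl 0x47, slot 10 ⇒ 0x49007 (P1/RW1/US1/PS0)
  lvl2: tbl 0x49, slot 14 ⇒ 0x4D006 (P0/RW1/US1/PS0)
  ⇒ fault: PAGE_NOT_PRESENT  — 3 lookups
#6 VA=0x10361A318 (r,user):
  lvl0: tbl 0x29, slot 4 ⇒ 0x4C007 (P1/RW1/US1/PS0)
  lvl1: tbl 0x4C, slot 27 ⇒ 0x4E007 (P1/RW1/US1/PS0)
  lvl2: tbl 0x4E, slot 26 ⇒ 0x52003 (P1/RW1/US0/PS0)
  ⇒ fault: PROTECTION_VIOLATION  — 3 lookups
#7 VA=0xC1808CEC (r,user):
  lvl0: tbl 0x29, slot 3 ⇒ 0x55007 (P1/RW1/US1/PS0)
  lvl1: tbl 0x55, slot 12 ⇒ 0x57007 (P1/RW1/US1/PS0)
  lvl2: tbl 0x57, slot 8 ⇒ 0x58007 (P1/RW1/US1/PS0)
  → PA=0x58CEC  (3 entries read)

Entries read for #6: 3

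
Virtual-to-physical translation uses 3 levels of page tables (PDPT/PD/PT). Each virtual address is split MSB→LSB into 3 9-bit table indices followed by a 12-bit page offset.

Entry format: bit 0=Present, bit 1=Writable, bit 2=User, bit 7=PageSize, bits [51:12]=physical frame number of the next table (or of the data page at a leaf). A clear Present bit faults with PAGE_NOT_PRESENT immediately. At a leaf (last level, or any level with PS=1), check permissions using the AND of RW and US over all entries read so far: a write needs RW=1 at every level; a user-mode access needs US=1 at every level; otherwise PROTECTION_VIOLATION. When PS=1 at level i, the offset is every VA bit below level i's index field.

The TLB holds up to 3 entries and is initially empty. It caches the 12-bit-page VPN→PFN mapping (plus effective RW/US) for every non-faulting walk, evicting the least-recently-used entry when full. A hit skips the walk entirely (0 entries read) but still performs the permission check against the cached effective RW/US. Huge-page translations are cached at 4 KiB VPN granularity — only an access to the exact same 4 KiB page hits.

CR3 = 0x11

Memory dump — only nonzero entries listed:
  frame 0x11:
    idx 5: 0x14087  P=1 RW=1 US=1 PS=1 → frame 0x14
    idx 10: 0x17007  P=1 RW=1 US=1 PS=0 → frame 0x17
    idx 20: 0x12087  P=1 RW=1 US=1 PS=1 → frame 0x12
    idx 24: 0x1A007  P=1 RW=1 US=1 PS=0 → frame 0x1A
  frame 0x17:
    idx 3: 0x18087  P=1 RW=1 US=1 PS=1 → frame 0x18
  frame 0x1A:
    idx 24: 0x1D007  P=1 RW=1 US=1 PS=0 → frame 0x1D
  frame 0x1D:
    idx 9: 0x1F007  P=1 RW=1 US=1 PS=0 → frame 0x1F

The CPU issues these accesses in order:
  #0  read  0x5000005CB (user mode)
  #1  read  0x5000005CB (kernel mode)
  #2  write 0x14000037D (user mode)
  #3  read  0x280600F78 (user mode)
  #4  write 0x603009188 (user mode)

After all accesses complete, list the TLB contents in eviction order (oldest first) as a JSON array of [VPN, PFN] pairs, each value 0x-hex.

Walk each access:
#0 VA=0x5000005CB (r,user):
  [0] read 0x11 idx=20: raw=0x12087 flags P=1 W=1 U=1 S=1
  ✓ 0x125CB (huge @L0)  — 1 lookups
#1 VA=0x5000005CB (r,kernel):
  TLB hit vpn=0x500000 → PA=0x125CB
#2 VA=0x14000037D (w,user):
  [0] read 0x11 idx=5: raw=0x14087 flags P=1 W=1 U=1 S=1
  ✓ 0x1437D (huge @L0)  — 1 lookups
#3 VA=0x280600F78 (r,user):
  [0] read 0x11 idx=10: raw=0x17007 flags P=1 W=1 U=1 S=0
  [1] read 0x17 idx=3: raw=0x18087 flags P=1 W=1 U=1 S=1
  ✓ 0x18F78 (huge @L1)  — 2 lookups
#4 VA=0x603009188 (w,user):
  [0] read 0x11 idx=24: raw=0x1A007 flags P=1 W=1 U=1 S=0
  [1] read 0x1A idx=24: raw=0x1D007 flags P=1 W=1 U=1 S=0
  [2] read 0x1D idx=9: raw=0x1F007 flags P=1 W=1 U=1 S=0
  ✓ 0x1F188  — 3 lookups

TLB: [["0x140000", "0x14"], ["0x280600", "0x18"], ["0x603009", "0x1F"]]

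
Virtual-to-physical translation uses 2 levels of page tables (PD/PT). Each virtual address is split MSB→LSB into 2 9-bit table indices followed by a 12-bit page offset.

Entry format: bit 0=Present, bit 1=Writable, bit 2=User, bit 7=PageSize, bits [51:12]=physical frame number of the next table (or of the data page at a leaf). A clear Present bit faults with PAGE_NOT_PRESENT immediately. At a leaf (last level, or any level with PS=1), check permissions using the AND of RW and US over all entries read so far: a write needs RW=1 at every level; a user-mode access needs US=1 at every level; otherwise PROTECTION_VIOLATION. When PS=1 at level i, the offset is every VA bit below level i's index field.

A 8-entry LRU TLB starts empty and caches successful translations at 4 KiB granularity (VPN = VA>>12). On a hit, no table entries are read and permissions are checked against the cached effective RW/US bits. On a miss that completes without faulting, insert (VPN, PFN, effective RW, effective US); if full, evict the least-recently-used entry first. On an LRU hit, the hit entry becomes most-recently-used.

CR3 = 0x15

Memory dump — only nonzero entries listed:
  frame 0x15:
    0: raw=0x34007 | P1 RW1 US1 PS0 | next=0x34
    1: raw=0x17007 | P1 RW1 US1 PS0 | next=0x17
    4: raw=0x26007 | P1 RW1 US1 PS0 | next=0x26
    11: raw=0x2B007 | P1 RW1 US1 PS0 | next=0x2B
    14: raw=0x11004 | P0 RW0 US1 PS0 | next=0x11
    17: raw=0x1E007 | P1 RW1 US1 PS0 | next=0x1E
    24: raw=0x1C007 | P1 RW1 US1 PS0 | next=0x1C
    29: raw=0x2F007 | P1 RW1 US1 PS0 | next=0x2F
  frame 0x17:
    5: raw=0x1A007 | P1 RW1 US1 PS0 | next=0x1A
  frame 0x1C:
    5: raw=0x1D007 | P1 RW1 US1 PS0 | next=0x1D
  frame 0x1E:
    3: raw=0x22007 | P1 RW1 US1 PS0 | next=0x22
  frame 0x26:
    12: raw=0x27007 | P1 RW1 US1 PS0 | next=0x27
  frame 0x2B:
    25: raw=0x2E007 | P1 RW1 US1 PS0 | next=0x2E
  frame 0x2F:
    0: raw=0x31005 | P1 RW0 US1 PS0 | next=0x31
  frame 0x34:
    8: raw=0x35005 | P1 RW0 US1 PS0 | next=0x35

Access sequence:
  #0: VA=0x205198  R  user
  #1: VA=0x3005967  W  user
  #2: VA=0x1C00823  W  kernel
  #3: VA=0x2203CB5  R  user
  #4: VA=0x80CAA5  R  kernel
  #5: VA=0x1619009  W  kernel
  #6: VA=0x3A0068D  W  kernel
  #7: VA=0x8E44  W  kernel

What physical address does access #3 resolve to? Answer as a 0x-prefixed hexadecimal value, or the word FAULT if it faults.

Walk each access:
#0 VA=0x205198 (r,user):
  L0: frame=0x15 idx=1 entry=0x17007 [P=1 RW=1 US=1 PS=0]
  L1: frame=0x17 idx=5 entry=0x1A007 [P=1 RW=1 US=1 PS=0]
  ✓ 0x1A198  — 2 lookups
#1 VA=0x3005967 (w,user):
  L0: frame=0x15 idx=24 entry=0x1C007 [P=1 RW=1 US=1 PS=0]
  L1: frame=0x1C idx=5 entry=0x1D007 [P=1 RW=1 US=1 PS=0]
  ✓ 0x1D967  — 2 lookups
#2 VA=0x1C00823 (w,kernel):
  L0: frame=0x15 idx=14 entry=0x11004 [P=0 RW=0 US=1 PS=0]
  ⇒ fault: PAGE_NOT_PRESENT  — 1 lookups
#3 VA=0x2203CB5 (r,user):
  L0: frame=0x15 idx=17 entry=0x1E007 [P=1 RW=1 US=1 PS=0]
  L1: frame=0x1E idx=3 entry=0x22007 [P=1 RW=1 US=1 PS=0]
  ✓ 0x22CB5  — 2 lookups
#4 VA=0x80CAA5 (r,kernel):
  L0: frame=0x15 idx=4 entry=0x26007 [P=1 RW=1 US=1 PS=0]
  L1: frame=0x26 idx=12 entry=0x27007 [P=1 RW=1 US=1 PS=0]
  ✓ 0x27AA5  — 2 lookups
#5 VA=0x1619009 (w,kernel):
  L0: frame=0x15 idx=11 entry=0x2B007 [P=1 RW=1 US=1 PS=0]
  L1: frame=0x2B idx=25 entry=0x2E007 [P=1 RW=1 US=1 PS=0]
  ✓ 0x2E009  — 2 lookups
#6 VA=0x3A0068D (w,kernel):
  L0: frame=0x15 idx=29 entry=0x2F007 [P=1 RW=1 US=1 PS=0]
  L1: frame=0x2F idx=0 entry=0x31005 [P=1 RW=0 US=1 PS=0]
  ⇒ fault: PROTECTION_VIOLATION  — 2 lookups
#7 VA=0x8E44 (w,kernel):
  L0: frame=0x15 idx=0 entry=0x34007 [P=1 RW=1 US=1 PS=0]
  L1: frame=0x34 idx=8 entry=0x35005 [P=1 RW=0 US=1 PS=0]
  ⇒ fault: PROTECTION_VIOLATION  — 2 lookups

Access #3 PA: 0x22CB5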